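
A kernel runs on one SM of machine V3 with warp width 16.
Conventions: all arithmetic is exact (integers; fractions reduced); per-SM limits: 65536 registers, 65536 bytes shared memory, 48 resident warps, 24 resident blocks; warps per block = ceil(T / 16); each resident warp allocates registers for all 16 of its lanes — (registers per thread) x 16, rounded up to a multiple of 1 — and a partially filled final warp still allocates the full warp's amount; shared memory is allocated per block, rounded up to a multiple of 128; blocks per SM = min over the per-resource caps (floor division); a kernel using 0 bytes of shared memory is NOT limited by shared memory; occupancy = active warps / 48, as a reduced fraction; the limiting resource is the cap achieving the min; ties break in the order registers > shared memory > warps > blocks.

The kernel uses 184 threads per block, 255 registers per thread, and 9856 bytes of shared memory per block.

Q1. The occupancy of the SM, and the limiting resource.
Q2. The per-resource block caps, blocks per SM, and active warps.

Answer: occupancy 1/4, limited by registers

registers: 1 block
shared memory: 6 blocks
warps: 4 blocks
blocks: 24 blocks

Answer: 1 block, 12 active warps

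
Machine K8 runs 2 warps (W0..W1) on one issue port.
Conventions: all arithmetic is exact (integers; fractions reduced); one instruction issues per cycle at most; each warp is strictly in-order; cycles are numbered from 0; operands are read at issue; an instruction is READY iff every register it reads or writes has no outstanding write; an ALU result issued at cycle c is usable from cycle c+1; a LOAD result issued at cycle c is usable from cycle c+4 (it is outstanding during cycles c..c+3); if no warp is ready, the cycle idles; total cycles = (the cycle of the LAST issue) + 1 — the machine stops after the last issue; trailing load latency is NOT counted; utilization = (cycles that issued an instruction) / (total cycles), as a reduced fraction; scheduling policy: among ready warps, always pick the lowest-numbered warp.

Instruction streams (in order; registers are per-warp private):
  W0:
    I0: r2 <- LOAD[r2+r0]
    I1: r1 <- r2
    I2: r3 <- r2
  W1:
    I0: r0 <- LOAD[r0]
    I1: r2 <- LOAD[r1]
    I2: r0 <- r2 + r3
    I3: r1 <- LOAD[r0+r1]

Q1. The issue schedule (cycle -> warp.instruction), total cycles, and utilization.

cycle 0: W0.I0
cycle 1: W1.I0
cycle 2: W1.I1
cycle 3: idle
cycle 4: W0.I1
cycle 5: W0.I2
cycle 6: W1.I2
cycle 7: W1.I3

Answer: 8 cycles, utilization 7/8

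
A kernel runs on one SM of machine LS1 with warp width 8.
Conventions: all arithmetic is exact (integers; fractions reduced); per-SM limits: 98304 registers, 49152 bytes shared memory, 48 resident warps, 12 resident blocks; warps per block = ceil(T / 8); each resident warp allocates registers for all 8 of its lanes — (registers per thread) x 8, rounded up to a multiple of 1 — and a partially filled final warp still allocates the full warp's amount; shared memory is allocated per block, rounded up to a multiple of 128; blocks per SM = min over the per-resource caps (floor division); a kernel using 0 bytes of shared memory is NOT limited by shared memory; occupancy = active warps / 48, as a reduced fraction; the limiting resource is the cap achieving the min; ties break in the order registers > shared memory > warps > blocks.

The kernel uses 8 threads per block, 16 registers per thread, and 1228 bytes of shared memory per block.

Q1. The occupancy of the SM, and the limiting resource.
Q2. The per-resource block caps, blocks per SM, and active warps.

Answer: occupancy 1/4, limited by blocks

registers: 768 blocks
shared memory: 38 blocks
warps: 48 blocks
blocks: 12 blocks

Answer: 12 blocks, 12 active warps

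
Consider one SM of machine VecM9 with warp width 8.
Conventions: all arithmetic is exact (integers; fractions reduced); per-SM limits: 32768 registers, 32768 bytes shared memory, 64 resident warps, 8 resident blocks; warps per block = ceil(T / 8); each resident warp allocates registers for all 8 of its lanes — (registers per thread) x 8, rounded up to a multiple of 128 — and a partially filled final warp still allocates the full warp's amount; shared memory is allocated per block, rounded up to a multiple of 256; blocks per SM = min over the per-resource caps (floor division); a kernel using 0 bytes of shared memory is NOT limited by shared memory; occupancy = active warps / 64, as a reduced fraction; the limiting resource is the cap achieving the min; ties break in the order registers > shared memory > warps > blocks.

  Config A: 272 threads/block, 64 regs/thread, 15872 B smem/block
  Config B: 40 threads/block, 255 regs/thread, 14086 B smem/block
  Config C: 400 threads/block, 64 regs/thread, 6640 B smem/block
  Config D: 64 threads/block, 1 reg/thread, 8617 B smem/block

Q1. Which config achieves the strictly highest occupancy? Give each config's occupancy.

occupancies: A 17/32, B 5/32, C 25/32, D 3/8

Answer: C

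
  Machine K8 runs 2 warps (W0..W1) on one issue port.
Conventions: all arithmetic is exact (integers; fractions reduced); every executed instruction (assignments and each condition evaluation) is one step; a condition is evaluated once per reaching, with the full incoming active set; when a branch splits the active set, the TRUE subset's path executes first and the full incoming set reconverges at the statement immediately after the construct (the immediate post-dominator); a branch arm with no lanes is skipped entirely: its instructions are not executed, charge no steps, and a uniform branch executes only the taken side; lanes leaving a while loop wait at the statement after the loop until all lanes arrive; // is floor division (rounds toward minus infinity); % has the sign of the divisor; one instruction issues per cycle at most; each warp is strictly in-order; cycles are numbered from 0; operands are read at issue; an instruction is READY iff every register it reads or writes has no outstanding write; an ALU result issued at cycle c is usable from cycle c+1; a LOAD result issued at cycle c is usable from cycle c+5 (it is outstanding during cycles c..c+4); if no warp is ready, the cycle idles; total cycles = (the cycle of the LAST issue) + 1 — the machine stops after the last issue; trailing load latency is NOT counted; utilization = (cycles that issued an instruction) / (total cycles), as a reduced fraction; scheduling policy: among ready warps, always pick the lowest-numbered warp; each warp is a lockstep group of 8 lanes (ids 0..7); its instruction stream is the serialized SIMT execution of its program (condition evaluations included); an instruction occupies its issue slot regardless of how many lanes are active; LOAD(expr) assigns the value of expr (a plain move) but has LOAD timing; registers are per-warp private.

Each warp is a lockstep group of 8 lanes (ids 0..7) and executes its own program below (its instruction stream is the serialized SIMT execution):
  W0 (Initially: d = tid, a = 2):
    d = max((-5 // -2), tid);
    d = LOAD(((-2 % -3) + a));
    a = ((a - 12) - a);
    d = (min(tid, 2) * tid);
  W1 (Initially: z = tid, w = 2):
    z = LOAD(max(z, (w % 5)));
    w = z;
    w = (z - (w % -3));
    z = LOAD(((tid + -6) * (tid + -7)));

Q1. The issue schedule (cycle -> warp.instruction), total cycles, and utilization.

cycle 0: W0.I0
cycle 1: W0.I1
cycle 2: W0.I2
cycle 3: W1.I0
cycle 4: idle
cycle 5: idle
cycle 6: W0.I3
cycle 7: idle
cycle 8: W1.I1
cycle 9: W1.I2
cycle 10: W1.I3

Answer: 11 cycles, utilization 8/11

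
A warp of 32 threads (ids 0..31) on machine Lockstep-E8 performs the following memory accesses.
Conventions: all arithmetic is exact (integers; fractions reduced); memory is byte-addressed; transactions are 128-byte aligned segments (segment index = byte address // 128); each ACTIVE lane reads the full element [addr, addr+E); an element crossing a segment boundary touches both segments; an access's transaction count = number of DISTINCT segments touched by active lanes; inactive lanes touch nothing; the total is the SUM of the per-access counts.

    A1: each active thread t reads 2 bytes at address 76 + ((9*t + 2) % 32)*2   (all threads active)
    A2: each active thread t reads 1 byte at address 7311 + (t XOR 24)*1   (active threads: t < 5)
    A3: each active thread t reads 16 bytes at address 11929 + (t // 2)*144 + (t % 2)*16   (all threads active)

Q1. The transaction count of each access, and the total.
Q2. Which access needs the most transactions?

A1: 2 transactions
A2: 1 transaction
A3: 18 transactions

Answer: 2,1,18; total 21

Answer: A3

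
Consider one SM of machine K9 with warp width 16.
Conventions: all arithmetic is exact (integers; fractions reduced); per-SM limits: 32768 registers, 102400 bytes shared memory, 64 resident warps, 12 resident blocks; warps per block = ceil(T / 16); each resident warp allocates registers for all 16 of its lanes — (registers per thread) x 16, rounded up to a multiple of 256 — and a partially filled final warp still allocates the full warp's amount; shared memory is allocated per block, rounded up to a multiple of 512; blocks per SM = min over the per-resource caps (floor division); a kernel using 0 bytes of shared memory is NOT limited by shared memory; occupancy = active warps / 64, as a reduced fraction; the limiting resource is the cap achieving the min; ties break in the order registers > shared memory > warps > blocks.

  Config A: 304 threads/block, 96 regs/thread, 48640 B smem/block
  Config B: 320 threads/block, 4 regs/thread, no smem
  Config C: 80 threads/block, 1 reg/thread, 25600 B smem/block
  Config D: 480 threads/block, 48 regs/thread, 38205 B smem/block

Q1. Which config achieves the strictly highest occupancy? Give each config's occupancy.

occupancies: A 19/64, B 15/16, C 5/16, D 15/32

Answer: B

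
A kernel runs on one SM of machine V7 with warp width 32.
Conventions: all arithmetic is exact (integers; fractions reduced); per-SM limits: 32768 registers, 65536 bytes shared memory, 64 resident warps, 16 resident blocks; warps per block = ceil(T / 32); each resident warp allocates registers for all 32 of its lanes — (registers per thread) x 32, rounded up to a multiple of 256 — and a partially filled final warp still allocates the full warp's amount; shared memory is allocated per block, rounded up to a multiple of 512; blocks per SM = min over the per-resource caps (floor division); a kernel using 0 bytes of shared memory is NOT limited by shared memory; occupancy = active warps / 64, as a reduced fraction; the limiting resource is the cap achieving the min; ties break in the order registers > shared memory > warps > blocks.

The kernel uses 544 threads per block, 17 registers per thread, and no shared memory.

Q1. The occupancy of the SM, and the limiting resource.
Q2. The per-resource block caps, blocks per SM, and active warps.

Answer: occupancy 17/32, limited by registers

registers: 2 blocks
shared memory: no limit (kernel uses none)
warps: 3 blocks
blocks: 16 blocks

Answer: 2 blocks, 34 active warps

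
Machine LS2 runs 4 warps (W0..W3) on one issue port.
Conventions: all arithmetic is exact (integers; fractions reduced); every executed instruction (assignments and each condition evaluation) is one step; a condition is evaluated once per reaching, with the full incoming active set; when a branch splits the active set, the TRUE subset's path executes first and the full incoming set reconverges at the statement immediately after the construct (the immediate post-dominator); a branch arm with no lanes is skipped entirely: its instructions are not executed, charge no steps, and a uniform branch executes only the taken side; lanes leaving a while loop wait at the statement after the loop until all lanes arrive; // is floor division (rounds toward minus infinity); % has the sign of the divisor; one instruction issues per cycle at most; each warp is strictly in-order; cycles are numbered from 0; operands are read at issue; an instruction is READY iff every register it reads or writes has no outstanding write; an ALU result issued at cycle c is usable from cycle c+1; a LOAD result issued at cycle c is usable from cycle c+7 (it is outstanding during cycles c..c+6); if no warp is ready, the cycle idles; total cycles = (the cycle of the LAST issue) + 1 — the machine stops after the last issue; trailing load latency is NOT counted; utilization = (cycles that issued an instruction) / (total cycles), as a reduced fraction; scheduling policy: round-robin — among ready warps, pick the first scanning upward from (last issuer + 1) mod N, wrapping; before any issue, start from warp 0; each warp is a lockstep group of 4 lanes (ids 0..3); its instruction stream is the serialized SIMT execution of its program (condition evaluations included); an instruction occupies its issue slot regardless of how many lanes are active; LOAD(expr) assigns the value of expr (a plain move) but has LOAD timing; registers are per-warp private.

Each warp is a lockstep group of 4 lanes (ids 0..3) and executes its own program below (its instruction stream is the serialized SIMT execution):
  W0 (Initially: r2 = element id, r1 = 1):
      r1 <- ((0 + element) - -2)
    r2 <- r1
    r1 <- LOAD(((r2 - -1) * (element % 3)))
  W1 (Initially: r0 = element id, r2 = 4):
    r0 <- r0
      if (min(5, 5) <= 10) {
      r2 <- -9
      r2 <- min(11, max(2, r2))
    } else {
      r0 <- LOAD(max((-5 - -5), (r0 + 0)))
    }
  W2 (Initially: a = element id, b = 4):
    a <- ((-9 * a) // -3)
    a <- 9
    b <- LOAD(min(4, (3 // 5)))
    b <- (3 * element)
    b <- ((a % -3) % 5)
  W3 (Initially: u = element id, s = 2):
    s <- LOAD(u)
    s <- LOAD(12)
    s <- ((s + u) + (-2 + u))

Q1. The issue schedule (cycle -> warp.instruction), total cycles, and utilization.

cycle 0: W0.I0
cycle 1: W1.I0
cycle 2: W2.I0
cycle 3: W3.I0
cycle 4: W0.I1
cycle 5: W1.I1
cycle 6: W2.I1
cycle 7: W0.I2
cycle 8: W1.I2
cycle 9: W2.I2
cycle 10: W3.I1
cycle 11: W1.I3
cycle 12: idle
cycle 13: idle
cycle 14: idle
cycle 15: idle
cycle 16: W2.I3
cycle 17: W3.I2
cycle 18: W2.I4

Answer: 19 cycles, utilization 15/19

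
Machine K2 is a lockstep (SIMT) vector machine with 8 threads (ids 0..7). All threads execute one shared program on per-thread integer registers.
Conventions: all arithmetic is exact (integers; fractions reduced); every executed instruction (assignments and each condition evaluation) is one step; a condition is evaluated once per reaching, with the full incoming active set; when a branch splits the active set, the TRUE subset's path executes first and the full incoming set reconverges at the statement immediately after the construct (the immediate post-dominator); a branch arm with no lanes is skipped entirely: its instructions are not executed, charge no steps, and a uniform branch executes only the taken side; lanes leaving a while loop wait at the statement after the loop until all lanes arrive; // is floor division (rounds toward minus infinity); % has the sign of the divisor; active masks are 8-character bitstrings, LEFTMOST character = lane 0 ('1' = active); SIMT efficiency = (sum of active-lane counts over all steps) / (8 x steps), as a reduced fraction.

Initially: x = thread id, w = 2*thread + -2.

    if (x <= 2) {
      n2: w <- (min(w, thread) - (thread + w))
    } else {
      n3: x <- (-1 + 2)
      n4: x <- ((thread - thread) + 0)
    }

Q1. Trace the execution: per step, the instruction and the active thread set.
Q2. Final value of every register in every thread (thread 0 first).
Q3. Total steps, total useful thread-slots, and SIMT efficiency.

step 0: eval (x <= 2)                11111111
step 1: w <- (min(w, thread) - (thread + w)) 11100000
step 2: x <- (-1 + 2)                00011111
step 3: x <- ((thread - thread) + 0) 00011111

Answer: 4 steps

x: 0,1,2,0,0,0,0,0
w: 0,-1,-2,4,6,8,10,12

steps = 4; useful = 21; efficiency = 21/32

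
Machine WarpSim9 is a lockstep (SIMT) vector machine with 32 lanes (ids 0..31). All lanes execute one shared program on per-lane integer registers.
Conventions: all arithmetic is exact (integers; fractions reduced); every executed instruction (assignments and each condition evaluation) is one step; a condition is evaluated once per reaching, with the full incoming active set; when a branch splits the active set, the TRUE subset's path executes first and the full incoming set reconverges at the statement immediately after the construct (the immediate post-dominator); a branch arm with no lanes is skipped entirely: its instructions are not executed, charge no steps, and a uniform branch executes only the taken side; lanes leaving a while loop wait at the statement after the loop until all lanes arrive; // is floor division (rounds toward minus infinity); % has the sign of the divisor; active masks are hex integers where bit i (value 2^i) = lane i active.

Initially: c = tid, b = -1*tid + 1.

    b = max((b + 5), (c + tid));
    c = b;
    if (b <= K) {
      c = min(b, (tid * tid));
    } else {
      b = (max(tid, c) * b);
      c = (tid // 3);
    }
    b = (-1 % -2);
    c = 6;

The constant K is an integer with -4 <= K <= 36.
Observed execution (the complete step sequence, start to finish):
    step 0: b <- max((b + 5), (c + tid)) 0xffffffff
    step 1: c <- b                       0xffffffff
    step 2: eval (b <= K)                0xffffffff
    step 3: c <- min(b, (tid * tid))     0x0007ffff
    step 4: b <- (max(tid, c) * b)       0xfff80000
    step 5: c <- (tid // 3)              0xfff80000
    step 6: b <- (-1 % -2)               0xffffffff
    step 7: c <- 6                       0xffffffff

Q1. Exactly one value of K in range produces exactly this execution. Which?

Answer: K = 36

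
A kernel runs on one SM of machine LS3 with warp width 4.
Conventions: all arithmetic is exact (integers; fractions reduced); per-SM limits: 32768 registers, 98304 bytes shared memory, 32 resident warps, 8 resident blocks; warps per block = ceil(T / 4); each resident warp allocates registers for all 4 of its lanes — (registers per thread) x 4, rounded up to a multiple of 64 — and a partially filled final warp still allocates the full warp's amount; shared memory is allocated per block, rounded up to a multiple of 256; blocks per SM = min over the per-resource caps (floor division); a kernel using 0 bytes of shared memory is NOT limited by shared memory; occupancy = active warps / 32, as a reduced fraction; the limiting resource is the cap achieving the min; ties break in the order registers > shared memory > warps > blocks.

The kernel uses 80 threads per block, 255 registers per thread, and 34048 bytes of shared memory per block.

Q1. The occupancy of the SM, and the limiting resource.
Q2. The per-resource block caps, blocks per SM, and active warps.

Answer: occupancy 5/8, limited by registers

registers: 1 block
shared memory: 2 blocks
warps: 1 block
blocks: 8 blocks

Answer: 1 block, 20 active warps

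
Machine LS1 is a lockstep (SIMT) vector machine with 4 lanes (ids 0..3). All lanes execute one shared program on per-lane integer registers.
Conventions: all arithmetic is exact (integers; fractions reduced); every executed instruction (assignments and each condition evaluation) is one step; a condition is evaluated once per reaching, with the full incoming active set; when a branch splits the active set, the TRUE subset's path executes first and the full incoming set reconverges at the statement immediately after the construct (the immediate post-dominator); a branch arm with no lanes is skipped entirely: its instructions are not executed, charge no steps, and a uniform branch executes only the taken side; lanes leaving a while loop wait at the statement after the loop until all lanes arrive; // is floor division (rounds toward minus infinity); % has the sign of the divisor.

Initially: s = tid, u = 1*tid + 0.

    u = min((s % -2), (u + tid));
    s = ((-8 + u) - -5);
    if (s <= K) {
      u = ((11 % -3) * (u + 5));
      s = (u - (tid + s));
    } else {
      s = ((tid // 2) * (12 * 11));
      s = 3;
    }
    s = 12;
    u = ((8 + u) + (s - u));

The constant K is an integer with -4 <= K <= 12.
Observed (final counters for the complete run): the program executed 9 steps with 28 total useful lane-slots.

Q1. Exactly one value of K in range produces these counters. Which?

Answer: K = -4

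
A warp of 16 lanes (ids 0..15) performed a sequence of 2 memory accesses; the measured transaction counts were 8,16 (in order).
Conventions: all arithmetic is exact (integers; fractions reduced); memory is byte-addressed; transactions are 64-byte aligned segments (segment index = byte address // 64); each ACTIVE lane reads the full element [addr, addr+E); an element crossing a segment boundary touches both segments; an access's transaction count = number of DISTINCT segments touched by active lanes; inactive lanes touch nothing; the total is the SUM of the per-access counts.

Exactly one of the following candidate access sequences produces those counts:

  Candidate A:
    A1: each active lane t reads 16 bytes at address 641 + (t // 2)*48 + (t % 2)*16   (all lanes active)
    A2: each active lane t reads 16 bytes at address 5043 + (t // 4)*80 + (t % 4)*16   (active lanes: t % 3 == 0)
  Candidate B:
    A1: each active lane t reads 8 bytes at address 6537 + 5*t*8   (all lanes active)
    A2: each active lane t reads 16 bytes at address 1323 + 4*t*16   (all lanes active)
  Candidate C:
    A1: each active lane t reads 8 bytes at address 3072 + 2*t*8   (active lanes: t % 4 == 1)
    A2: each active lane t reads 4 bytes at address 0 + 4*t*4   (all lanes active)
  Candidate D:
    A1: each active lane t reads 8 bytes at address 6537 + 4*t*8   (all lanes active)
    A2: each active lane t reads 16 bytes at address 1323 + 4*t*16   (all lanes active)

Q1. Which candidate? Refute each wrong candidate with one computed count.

A: A1 gives 6 transactions, not 8
B: A1 gives 10 transactions, not 8
C: A1 gives 4 transactions, not 8
D: all counts match (8,16)

Answer: D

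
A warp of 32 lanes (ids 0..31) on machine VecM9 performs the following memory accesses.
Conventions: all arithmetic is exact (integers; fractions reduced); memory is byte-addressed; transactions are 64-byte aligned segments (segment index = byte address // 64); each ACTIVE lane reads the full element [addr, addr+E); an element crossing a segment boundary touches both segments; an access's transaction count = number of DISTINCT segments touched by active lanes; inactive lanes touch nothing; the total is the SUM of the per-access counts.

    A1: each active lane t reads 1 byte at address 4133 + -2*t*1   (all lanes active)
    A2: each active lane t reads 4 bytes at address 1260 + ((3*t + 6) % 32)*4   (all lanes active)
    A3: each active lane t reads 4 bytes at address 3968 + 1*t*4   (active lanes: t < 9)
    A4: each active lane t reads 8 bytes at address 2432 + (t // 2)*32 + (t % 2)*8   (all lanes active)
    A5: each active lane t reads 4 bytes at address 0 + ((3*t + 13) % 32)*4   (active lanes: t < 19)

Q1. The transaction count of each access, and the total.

A1: 2 transactions
A2: 3 transactions
A3: 1 transaction
A4: 8 transactions
A5: 2 transactions

Answer: 2,3,1,8,2; total 16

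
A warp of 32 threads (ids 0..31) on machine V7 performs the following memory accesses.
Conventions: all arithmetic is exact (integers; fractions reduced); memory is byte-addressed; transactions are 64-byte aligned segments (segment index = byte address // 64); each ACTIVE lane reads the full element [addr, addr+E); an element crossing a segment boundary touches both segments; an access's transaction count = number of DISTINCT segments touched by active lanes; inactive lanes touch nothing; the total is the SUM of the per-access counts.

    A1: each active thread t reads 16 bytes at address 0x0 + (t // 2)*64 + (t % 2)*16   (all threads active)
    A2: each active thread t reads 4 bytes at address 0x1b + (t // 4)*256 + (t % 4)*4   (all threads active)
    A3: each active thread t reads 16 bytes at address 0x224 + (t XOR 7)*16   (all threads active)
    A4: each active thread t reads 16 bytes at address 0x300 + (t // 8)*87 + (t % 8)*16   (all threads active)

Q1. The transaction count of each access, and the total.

A1: 16 transactions
A2: 8 transactions
A3: 9 transactions
A4: 7 transactions

Answer: 16,8,9,7; total 40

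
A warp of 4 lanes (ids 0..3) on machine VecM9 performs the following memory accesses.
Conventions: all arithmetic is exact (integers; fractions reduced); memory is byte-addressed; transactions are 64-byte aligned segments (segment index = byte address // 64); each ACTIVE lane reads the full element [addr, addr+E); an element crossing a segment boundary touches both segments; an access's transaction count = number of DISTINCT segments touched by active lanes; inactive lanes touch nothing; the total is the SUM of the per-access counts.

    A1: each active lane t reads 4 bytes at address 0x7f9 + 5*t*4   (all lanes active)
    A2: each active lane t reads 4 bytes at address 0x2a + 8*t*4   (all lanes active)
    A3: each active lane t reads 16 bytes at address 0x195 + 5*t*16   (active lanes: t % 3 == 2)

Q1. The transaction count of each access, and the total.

A1: 2 transactions
A2: 3 transactions
A3: 2 transactions

Answer: 2,3,2; total 7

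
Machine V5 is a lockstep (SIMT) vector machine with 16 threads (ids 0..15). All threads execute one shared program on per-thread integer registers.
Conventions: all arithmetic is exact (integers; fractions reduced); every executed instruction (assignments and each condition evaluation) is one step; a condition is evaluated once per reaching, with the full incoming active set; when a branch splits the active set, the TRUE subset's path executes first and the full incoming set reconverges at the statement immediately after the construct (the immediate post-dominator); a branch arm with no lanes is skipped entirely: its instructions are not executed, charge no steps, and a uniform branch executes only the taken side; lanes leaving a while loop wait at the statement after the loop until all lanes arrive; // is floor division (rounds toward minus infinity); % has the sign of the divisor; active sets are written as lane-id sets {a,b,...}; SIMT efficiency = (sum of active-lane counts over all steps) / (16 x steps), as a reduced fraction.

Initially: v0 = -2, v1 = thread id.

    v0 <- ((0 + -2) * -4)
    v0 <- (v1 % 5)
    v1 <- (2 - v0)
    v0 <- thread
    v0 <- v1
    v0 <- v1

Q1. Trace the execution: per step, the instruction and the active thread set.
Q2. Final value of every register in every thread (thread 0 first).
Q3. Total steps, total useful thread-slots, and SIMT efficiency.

step 0: v0 <- ((0 + -2) * -4)        {0,1,2,3,4,5,6,7,8,9,10,11,12,13,14,15}
step 1: v0 <- (v1 % 5)               {0,1,2,3,4,5,6,7,8,9,10,11,12,13,14,15}
step 2: v1 <- (2 - v0)               {0,1,2,3,4,5,6,7,8,9,10,11,12,13,14,15}
step 3: v0 <- thread                 {0,1,2,3,4,5,6,7,8,9,10,11,12,13,14,15}
step 4: v0 <- v1                     {0,1,2,3,4,5,6,7,8,9,10,11,12,13,14,15}
step 5: v0 <- v1                     {0,1,2,3,4,5,6,7,8,9,10,11,12,13,14,15}

Answer: 6 steps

v0: 2,1,0,-1,-2,2,1,0,-1,-2,2,1,0,-1,-2,2
v1: 2,1,0,-1,-2,2,1,0,-1,-2,2,1,0,-1,-2,2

steps = 6; useful = 96; efficiency = 96/96 = 1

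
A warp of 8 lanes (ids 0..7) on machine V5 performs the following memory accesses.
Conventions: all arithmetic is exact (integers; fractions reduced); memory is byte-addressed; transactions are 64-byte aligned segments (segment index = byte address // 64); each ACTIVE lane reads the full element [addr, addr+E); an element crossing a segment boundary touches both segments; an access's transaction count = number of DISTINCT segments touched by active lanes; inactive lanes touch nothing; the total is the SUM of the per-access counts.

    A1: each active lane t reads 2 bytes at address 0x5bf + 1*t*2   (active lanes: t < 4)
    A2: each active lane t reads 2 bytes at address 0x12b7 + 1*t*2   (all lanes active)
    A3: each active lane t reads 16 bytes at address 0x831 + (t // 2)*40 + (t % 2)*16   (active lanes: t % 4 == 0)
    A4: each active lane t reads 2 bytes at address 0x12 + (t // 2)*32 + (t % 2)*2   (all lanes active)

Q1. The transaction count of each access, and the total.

A1: 2 transactions
A2: 2 transactions
A3: 3 transactions
A4: 2 transactions

Answer: 2,2,3,2; total 9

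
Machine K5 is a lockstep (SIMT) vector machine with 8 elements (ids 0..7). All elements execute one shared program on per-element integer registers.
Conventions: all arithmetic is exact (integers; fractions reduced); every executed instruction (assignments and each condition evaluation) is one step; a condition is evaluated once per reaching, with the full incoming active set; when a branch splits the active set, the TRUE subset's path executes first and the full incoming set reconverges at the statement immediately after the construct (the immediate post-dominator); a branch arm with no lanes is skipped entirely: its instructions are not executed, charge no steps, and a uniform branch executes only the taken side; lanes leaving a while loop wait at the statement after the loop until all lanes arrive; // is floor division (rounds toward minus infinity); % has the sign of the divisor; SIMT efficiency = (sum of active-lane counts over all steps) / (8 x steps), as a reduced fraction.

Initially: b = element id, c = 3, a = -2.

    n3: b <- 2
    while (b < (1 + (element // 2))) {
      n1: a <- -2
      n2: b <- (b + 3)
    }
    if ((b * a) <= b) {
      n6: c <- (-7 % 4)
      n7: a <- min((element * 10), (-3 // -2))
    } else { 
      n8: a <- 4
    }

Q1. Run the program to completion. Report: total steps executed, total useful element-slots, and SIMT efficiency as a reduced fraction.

Answer: 8 steps, 52 useful, 13/16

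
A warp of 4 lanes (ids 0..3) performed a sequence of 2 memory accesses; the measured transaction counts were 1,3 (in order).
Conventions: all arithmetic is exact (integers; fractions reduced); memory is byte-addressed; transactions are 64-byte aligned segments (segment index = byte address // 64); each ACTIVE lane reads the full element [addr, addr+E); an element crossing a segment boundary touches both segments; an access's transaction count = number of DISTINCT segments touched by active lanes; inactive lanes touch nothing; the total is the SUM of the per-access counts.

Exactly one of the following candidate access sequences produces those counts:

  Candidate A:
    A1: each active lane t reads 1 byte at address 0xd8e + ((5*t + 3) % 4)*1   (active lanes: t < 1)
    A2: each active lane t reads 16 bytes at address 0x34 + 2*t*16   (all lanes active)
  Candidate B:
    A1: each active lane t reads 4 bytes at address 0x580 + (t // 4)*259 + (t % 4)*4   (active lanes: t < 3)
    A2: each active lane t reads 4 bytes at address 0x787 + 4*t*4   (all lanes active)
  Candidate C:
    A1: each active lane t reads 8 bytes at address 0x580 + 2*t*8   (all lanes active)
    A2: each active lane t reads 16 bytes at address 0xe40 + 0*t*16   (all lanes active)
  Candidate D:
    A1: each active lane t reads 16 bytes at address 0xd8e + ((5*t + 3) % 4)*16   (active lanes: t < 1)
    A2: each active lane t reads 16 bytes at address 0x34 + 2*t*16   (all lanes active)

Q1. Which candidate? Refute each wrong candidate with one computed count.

B: A2 gives 1 transaction, not 3
C: A2 gives 1 transaction, not 3
D: A1 gives 2 transactions, not 1
A: all counts match (1,3)

Answer: A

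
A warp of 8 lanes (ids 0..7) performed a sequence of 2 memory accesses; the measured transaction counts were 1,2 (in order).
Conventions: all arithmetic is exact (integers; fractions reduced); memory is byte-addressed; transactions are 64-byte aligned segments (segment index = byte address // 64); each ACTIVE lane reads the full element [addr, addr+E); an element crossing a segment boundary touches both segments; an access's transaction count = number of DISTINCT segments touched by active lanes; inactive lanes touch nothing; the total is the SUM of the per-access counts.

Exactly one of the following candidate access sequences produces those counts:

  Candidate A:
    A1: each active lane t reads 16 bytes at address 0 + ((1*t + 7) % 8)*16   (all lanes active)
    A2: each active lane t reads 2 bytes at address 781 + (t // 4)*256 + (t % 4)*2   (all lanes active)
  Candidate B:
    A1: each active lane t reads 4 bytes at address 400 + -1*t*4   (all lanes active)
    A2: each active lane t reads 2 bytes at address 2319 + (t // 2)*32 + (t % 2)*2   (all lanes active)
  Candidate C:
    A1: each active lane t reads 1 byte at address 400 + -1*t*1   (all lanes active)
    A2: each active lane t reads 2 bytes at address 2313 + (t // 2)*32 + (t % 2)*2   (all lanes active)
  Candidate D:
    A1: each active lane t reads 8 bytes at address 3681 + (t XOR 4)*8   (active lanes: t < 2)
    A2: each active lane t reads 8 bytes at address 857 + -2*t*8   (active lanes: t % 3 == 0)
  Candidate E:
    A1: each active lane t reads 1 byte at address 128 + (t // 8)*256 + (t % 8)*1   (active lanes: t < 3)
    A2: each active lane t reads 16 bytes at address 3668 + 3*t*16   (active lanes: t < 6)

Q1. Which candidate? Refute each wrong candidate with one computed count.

A: A1 gives 2 transactions, not 1
B: A1 gives 2 transactions, not 1
D: A2 gives 3 transactions, not 2
E: A2 gives 5 transactions, not 2
C: all counts match (1,2)

Answer: C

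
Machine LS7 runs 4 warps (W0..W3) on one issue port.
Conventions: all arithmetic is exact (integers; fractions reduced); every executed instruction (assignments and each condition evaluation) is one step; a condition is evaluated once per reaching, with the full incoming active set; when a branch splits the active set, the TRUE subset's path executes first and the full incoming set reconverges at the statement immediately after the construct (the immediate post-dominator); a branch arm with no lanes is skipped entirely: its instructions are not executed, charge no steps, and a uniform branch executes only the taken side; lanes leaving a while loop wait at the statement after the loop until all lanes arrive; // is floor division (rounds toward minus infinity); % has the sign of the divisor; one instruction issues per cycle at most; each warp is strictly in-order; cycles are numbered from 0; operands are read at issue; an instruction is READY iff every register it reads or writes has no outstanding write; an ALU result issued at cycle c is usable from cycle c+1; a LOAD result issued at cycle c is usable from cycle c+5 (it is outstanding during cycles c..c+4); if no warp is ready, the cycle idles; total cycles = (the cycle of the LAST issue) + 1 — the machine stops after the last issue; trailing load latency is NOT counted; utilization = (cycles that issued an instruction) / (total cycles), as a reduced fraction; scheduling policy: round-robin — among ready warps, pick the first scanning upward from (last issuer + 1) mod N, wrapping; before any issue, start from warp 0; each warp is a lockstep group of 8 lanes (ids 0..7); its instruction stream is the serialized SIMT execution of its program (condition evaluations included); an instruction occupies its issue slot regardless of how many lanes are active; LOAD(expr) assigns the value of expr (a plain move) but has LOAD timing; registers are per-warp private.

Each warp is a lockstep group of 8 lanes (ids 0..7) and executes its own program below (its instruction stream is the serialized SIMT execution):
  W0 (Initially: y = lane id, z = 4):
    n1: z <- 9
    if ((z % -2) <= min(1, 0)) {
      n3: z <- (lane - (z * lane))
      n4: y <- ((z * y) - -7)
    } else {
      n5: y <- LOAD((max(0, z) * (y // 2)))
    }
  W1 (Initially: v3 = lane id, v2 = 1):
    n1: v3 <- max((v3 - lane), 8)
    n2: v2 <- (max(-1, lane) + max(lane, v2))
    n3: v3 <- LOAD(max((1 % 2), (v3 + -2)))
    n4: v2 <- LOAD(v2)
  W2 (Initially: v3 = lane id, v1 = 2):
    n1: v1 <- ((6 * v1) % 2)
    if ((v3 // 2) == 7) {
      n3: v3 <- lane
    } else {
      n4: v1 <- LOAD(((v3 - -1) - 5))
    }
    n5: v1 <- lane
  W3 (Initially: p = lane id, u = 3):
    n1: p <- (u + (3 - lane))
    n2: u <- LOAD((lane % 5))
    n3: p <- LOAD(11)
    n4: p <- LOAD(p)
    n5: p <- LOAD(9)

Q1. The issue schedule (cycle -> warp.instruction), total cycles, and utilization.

cycle 0: W0.I0
cycle 1: W1.I0
cycle 2: W2.I0
cycle 3: W3.I0
cycle 4: W0.I1
cycle 5: W1.I1
cycle 6: W2.I1
cycle 7: W3.I1
cycle 8: W0.I2
cycle 9: W1.I2
cycle 10: W2.I2
cycle 11: W3.I2
cycle 12: W0.I3
cycle 13: W1.I3
cycle 14: idle
cycle 15: W2.I3
cycle 16: W3.I3
cycle 17: idle
cycle 18: idle
cycle 19: idle
cycle 20: idle
cycle 21: W3.I4

Answer: 22 cycles, utilization 17/22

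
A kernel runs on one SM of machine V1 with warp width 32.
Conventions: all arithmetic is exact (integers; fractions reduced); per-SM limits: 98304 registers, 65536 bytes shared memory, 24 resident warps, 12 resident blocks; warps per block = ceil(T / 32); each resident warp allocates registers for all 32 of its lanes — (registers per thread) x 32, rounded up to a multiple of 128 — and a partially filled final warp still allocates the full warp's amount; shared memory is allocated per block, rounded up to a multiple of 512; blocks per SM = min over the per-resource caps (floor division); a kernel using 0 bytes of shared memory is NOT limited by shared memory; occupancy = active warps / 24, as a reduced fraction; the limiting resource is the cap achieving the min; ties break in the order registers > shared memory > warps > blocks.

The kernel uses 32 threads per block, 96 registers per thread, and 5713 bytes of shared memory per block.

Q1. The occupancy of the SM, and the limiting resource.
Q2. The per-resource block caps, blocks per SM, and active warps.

Answer: occupancy 5/12, limited by shared memory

registers: 32 blocks
shared memory: 10 blocks
warps: 24 blocks
blocks: 12 blocks

Answer: 10 blocks, 10 active warps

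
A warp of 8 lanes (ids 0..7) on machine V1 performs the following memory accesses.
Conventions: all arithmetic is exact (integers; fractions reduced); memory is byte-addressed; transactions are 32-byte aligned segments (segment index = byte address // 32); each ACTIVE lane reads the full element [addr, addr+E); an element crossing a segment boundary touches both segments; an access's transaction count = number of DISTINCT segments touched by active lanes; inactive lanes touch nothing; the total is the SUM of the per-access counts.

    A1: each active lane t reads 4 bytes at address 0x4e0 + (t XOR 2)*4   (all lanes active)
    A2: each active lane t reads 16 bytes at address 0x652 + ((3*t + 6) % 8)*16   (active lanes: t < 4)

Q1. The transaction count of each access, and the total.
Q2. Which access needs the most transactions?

A1: 1 transaction
A2: 4 transactions

Answer: 1,4; total 5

Answer: A2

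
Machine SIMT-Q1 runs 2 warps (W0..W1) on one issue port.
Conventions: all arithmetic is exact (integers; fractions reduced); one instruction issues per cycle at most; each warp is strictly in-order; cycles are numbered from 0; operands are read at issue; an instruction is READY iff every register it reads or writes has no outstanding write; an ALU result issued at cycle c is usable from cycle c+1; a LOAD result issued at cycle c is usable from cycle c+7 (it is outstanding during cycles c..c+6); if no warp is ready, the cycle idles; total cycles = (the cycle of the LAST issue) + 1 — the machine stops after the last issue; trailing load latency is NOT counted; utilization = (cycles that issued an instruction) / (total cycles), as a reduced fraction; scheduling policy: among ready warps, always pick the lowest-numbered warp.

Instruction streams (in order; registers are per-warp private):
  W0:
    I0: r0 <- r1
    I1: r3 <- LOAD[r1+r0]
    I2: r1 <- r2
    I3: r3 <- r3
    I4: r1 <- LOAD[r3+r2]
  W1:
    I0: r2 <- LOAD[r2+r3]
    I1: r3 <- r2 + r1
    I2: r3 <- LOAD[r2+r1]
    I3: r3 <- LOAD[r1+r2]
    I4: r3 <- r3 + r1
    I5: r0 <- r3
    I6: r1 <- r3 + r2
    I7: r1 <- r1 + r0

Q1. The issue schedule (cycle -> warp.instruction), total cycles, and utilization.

cycle 0: W0.I0
cycle 1: W0.I1
cycle 2: W0.I2
cycle 3: W1.I0
cycle 4: idle
cycle 5: idle
cycle 6: idle
cycle 7: idle
cycle 8: W0.I3
cycle 9: W0.I4
cycle 10: W1.I1
cycle 11: W1.I2
cycle 12: idle
cycle 13: idle
cycle 14: idle
cycle 15: idle
cycle 16: idle
cycle 17: idle
cycle 18: W1.I3
cycle 19: idle
cycle 20: idle
cycle 21: idle
cycle 22: idle
cycle 23: idle
cycle 24: idle
cycle 25: W1.I4
cycle 26: W1.I5
cycle 27: W1.I6
cycle 28: W1.I7

Answer: 29 cycles, utilization 13/29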